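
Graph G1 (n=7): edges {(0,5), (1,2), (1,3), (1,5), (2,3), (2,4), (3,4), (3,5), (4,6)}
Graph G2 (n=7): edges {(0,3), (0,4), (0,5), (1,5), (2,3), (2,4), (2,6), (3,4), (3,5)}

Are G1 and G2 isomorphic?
Yes, isomorphic

The graphs are isomorphic.
One valid mapping φ: V(G1) → V(G2): 0→1, 1→0, 2→4, 3→3, 4→2, 5→5, 6→6

Verify φ preserves adjacency — for each edge of G1, its image is an edge of G2:
  (0,5) → (φ(0),φ(5)) = (1,5) ∈ E(G2) ✓
  (1,2) → (φ(1),φ(2)) = (0,4) ∈ E(G2) ✓
  (1,3) → (φ(1),φ(3)) = (0,3) ∈ E(G2) ✓
  (1,5) → (φ(1),φ(5)) = (0,5) ∈ E(G2) ✓
  (2,3) → (φ(2),φ(3)) = (3,4) ∈ E(G2) ✓
  (2,4) → (φ(2),φ(4)) = (2,4) ∈ E(G2) ✓
  (3,4) → (φ(3),φ(4)) = (2,3) ∈ E(G2) ✓
  (3,5) → (φ(3),φ(5)) = (3,5) ∈ E(G2) ✓
  (4,6) → (φ(4),φ(6)) = (2,6) ∈ E(G2) ✓
All 9 edges of G1 map to edges of G2, and |E(G1)| = |E(G2)| = 9, so φ is a bijection on edges as well as vertices. Hence G1 ≅ G2.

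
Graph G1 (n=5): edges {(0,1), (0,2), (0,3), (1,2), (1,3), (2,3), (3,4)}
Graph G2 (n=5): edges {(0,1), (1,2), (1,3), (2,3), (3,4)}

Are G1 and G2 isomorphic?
No, not isomorphic

The graphs are NOT isomorphic.

Counting edges: G1 has 7 edge(s); G2 has 5 edge(s).
Edge count is an isomorphism invariant (a bijection on vertices induces a bijection on edges), so differing edge counts rule out isomorphism.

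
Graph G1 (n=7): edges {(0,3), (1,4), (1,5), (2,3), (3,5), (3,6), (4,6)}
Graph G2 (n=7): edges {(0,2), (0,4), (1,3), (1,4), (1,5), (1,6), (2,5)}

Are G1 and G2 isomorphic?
Yes, isomorphic

The graphs are isomorphic.
One valid mapping φ: V(G1) → V(G2): 0→3, 1→2, 2→6, 3→1, 4→0, 5→5, 6→4

Verify φ preserves adjacency — for each edge of G1, its image is an edge of G2:
  (0,3) → (φ(0),φ(3)) = (1,3) ∈ E(G2) ✓
  (1,4) → (φ(1),φ(4)) = (0,2) ∈ E(G2) ✓
  (1,5) → (φ(1),φ(5)) = (2,5) ∈ E(G2) ✓
  (2,3) → (φ(2),φ(3)) = (1,6) ∈ E(G2) ✓
  (3,5) → (φ(3),φ(5)) = (1,5) ∈ E(G2) ✓
  (3,6) → (φ(3),φ(6)) = (1,4) ∈ E(G2) ✓
  (4,6) → (φ(4),φ(6)) = (0,4) ∈ E(G2) ✓
All 7 edges of G1 map to edges of G2, and |E(G1)| = |E(G2)| = 7, so φ is a bijection on edges as well as vertices. Hence G1 ≅ G2.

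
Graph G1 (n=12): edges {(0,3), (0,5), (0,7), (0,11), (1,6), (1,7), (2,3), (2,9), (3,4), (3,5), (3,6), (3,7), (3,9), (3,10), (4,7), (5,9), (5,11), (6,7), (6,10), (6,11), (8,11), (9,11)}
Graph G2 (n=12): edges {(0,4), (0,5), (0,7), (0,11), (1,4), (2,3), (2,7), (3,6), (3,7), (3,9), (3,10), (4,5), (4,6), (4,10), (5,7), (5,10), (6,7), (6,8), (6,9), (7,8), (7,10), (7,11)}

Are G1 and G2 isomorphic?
Yes, isomorphic

The graphs are isomorphic.
One valid mapping φ: V(G1) → V(G2): 0→10, 1→9, 2→11, 3→7, 4→2, 5→5, 6→6, 7→3, 8→1, 9→0, 10→8, 11→4

Verify φ preserves adjacency — for each edge of G1, its image is an edge of G2:
  (0,3) → (φ(0),φ(3)) = (7,10) ∈ E(G2) ✓
  (0,5) → (φ(0),φ(5)) = (5,10) ∈ E(G2) ✓
  (0,7) → (φ(0),φ(7)) = (3,10) ∈ E(G2) ✓
  (0,11) → (φ(0),φ(11)) = (4,10) ∈ E(G2) ✓
  (1,6) → (φ(1),φ(6)) = (6,9) ∈ E(G2) ✓
  (1,7) → (φ(1),φ(7)) = (3,9) ∈ E(G2) ✓
  (2,3) → (φ(2),φ(3)) = (7,11) ∈ E(G2) ✓
  (2,9) → (φ(2),φ(9)) = (0,11) ∈ E(G2) ✓
  (3,4) → (φ(3),φ(4)) = (2,7) ∈ E(G2) ✓
  (3,5) → (φ(3),φ(5)) = (5,7) ∈ E(G2) ✓
  (3,6) → (φ(3),φ(6)) = (6,7) ∈ E(G2) ✓
  (3,7) → (φ(3),φ(7)) = (3,7) ∈ E(G2) ✓
  (3,9) → (φ(3),φ(9)) = (0,7) ∈ E(G2) ✓
  (3,10) → (φ(3),φ(10)) = (7,8) ∈ E(G2) ✓
  (4,7) → (φ(4),φ(7)) = (2,3) ∈ E(G2) ✓
  (5,9) → (φ(5),φ(9)) = (0,5) ∈ E(G2) ✓
  (5,11) → (φ(5),φ(11)) = (4,5) ∈ E(G2) ✓
  (6,7) → (φ(6),φ(7)) = (3,6) ∈ E(G2) ✓
  (6,10) → (φ(6),φ(10)) = (6,8) ∈ E(G2) ✓
  (6,11) → (φ(6),φ(11)) = (4,6) ∈ E(G2) ✓
  (8,11) → (φ(8),φ(11)) = (1,4) ∈ E(G2) ✓
  (9,11) → (φ(9),φ(11)) = (0,4) ∈ E(G2) ✓
All 22 edges of G1 map to edges of G2, and |E(G1)| = |E(G2)| = 22, so φ is a bijection on edges as well as vertices. Hence G1 ≅ G2.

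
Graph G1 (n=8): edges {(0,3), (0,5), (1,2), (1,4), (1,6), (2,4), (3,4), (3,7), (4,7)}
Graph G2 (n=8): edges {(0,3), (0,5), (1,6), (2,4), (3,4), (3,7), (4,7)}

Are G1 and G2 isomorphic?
No, not isomorphic

The graphs are NOT isomorphic.

Counting edges: G1 has 9 edge(s); G2 has 7 edge(s).
Edge count is an isomorphism invariant (a bijection on vertices induces a bijection on edges), so differing edge counts rule out isomorphism.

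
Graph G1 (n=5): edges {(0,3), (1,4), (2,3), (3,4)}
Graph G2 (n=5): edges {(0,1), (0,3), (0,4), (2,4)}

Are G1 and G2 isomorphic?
Yes, isomorphic

The graphs are isomorphic.
One valid mapping φ: V(G1) → V(G2): 0→3, 1→2, 2→1, 3→0, 4→4

Verify φ preserves adjacency — for each edge of G1, its image is an edge of G2:
  (0,3) → (φ(0),φ(3)) = (0,3) ∈ E(G2) ✓
  (1,4) → (φ(1),φ(4)) = (2,4) ∈ E(G2) ✓
  (2,3) → (φ(2),φ(3)) = (0,1) ∈ E(G2) ✓
  (3,4) → (φ(3),φ(4)) = (0,4) ∈ E(G2) ✓
All 4 edges of G1 map to edges of G2, and |E(G1)| = |E(G2)| = 4, so φ is a bijection on edges as well as vertices. Hence G1 ≅ G2.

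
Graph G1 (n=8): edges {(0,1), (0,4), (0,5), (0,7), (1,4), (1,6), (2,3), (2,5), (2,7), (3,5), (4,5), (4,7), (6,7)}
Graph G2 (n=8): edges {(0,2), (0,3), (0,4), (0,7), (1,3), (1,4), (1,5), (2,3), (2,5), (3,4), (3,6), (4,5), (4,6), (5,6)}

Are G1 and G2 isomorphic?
No, not isomorphic

The graphs are NOT isomorphic.

Counting triangles (3-cliques): G1 has 4, G2 has 6.
Triangle count is an isomorphism invariant, so differing triangle counts rule out isomorphism.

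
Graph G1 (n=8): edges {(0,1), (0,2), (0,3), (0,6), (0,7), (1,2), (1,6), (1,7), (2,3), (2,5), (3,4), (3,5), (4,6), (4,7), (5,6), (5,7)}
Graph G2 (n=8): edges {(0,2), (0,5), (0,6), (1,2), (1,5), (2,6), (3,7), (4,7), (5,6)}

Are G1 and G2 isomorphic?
No, not isomorphic

The graphs are NOT isomorphic.

Connected components of G1: 1 component(s) with vertex sets [[0, 1, 2, 3, 4, 5, 6, 7]], sizes [8].
Connected components of G2: 2 component(s) with vertex sets [[3, 4, 7], [0, 1, 2, 5, 6]], sizes [3, 5].
The number of connected components (and the multiset of component sizes) is an isomorphism invariant — an isomorphism maps each component of G1 bijectively onto a component of G2. Since G1 has 1 component(s) and G2 has 2, they cannot be isomorphic.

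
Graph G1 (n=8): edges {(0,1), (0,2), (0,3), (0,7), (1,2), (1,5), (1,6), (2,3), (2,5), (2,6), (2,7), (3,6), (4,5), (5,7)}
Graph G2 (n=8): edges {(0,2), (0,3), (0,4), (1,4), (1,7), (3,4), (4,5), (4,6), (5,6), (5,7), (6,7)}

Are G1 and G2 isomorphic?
No, not isomorphic

The graphs are NOT isomorphic.

Counting triangles (3-cliques): G1 has 7, G2 has 3.
Triangle count is an isomorphism invariant, so differing triangle counts rule out isomorphism.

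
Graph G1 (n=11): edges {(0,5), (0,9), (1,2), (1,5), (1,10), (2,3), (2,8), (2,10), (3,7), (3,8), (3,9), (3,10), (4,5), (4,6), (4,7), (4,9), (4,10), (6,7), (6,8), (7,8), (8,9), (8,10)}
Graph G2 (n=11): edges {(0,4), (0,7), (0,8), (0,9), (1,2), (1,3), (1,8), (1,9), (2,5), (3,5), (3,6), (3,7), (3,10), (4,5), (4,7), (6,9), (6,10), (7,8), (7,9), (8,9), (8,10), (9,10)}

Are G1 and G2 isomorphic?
Yes, isomorphic

The graphs are isomorphic.
One valid mapping φ: V(G1) → V(G2): 0→2, 1→4, 2→0, 3→8, 4→3, 5→5, 6→6, 7→10, 8→9, 9→1, 10→7

Verify φ preserves adjacency — for each edge of G1, its image is an edge of G2:
  (0,5) → (φ(0),φ(5)) = (2,5) ∈ E(G2) ✓
  (0,9) → (φ(0),φ(9)) = (1,2) ∈ E(G2) ✓
  (1,2) → (φ(1),φ(2)) = (0,4) ∈ E(G2) ✓
  (1,5) → (φ(1),φ(5)) = (4,5) ∈ E(G2) ✓
  (1,10) → (φ(1),φ(10)) = (4,7) ∈ E(G2) ✓
  (2,3) → (φ(2),φ(3)) = (0,8) ∈ E(G2) ✓
  (2,8) → (φ(2),φ(8)) = (0,9) ∈ E(G2) ✓
  (2,10) → (φ(2),φ(10)) = (0,7) ∈ E(G2) ✓
  (3,7) → (φ(3),φ(7)) = (8,10) ∈ E(G2) ✓
  (3,8) → (φ(3),φ(8)) = (8,9) ∈ E(G2) ✓
  (3,9) → (φ(3),φ(9)) = (1,8) ∈ E(G2) ✓
  (3,10) → (φ(3),φ(10)) = (7,8) ∈ E(G2) ✓
  (4,5) → (φ(4),φ(5)) = (3,5) ∈ E(G2) ✓
  (4,6) → (φ(4),φ(6)) = (3,6) ∈ E(G2) ✓
  (4,7) → (φ(4),φ(7)) = (3,10) ∈ E(G2) ✓
  (4,9) → (φ(4),φ(9)) = (1,3) ∈ E(G2) ✓
  (4,10) → (φ(4),φ(10)) = (3,7) ∈ E(G2) ✓
  (6,7) → (φ(6),φ(7)) = (6,10) ∈ E(G2) ✓
  (6,8) → (φ(6),φ(8)) = (6,9) ∈ E(G2) ✓
  (7,8) → (φ(7),φ(8)) = (9,10) ∈ E(G2) ✓
  (8,9) → (φ(8),φ(9)) = (1,9) ∈ E(G2) ✓
  (8,10) → (φ(8),φ(10)) = (7,9) ∈ E(G2) ✓
All 22 edges of G1 map to edges of G2, and |E(G1)| = |E(G2)| = 22, so φ is a bijection on edges as well as vertices. Hence G1 ≅ G2.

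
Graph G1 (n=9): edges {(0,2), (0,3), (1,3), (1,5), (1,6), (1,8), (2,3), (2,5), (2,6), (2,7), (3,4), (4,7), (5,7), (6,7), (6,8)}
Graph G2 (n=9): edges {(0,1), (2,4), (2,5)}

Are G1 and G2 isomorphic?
No, not isomorphic

The graphs are NOT isomorphic.

Connected components of G1: 1 component(s) with vertex sets [[0, 1, 2, 3, 4, 5, 6, 7, 8]], sizes [9].
Connected components of G2: 6 component(s) with vertex sets [[3], [6], [7], [8], [0, 1], [2, 4, 5]], sizes [1, 1, 1, 1, 2, 3].
The number of connected components (and the multiset of component sizes) is an isomorphism invariant — an isomorphism maps each component of G1 bijectively onto a component of G2. Since G1 has 1 component(s) and G2 has 6, they cannot be isomorphic.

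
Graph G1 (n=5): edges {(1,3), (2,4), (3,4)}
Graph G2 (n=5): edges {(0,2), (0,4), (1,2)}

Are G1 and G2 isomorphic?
Yes, isomorphic

The graphs are isomorphic.
One valid mapping φ: V(G1) → V(G2): 0→3, 1→4, 2→1, 3→0, 4→2

Verify φ preserves adjacency — for each edge of G1, its image is an edge of G2:
  (1,3) → (φ(1),φ(3)) = (0,4) ∈ E(G2) ✓
  (2,4) → (φ(2),φ(4)) = (1,2) ∈ E(G2) ✓
  (3,4) → (φ(3),φ(4)) = (0,2) ∈ E(G2) ✓
All 3 edges of G1 map to edges of G2, and |E(G1)| = |E(G2)| = 3, so φ is a bijection on edges as well as vertices. Hence G1 ≅ G2.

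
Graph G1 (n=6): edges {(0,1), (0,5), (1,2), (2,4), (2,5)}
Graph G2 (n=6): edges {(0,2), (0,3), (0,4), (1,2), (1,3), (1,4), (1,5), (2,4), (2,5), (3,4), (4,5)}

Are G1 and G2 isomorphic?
No, not isomorphic

The graphs are NOT isomorphic.

Counting triangles (3-cliques): G1 has 0, G2 has 7.
Triangle count is an isomorphism invariant, so differing triangle counts rule out isomorphism.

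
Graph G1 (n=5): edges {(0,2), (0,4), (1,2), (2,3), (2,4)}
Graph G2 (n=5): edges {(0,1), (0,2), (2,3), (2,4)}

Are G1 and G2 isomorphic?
No, not isomorphic

The graphs are NOT isomorphic.

Counting triangles (3-cliques): G1 has 1, G2 has 0.
Triangle count is an isomorphism invariant, so differing triangle counts rule out isomorphism.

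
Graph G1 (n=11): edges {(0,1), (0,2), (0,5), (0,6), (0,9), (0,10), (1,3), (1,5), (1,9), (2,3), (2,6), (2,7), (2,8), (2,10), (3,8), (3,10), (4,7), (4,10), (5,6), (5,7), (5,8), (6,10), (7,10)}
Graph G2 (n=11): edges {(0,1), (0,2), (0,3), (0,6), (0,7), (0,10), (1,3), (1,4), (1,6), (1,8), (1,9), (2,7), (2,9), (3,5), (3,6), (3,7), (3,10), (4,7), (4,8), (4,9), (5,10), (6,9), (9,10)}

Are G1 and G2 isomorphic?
Yes, isomorphic

The graphs are isomorphic.
One valid mapping φ: V(G1) → V(G2): 0→1, 1→4, 2→0, 3→7, 4→5, 5→9, 6→6, 7→10, 8→2, 9→8, 10→3

Verify φ preserves adjacency — for each edge of G1, its image is an edge of G2:
  (0,1) → (φ(0),φ(1)) = (1,4) ∈ E(G2) ✓
  (0,2) → (φ(0),φ(2)) = (0,1) ∈ E(G2) ✓
  (0,5) → (φ(0),φ(5)) = (1,9) ∈ E(G2) ✓
  (0,6) → (φ(0),φ(6)) = (1,6) ∈ E(G2) ✓
  (0,9) → (φ(0),φ(9)) = (1,8) ∈ E(G2) ✓
  (0,10) → (φ(0),φ(10)) = (1,3) ∈ E(G2) ✓
  (1,3) → (φ(1),φ(3)) = (4,7) ∈ E(G2) ✓
  (1,5) → (φ(1),φ(5)) = (4,9) ∈ E(G2) ✓
  (1,9) → (φ(1),φ(9)) = (4,8) ∈ E(G2) ✓
  (2,3) → (φ(2),φ(3)) = (0,7) ∈ E(G2) ✓
  (2,6) → (φ(2),φ(6)) = (0,6) ∈ E(G2) ✓
  (2,7) → (φ(2),φ(7)) = (0,10) ∈ E(G2) ✓
  (2,8) → (φ(2),φ(8)) = (0,2) ∈ E(G2) ✓
  (2,10) → (φ(2),φ(10)) = (0,3) ∈ E(G2) ✓
  (3,8) → (φ(3),φ(8)) = (2,7) ∈ E(G2) ✓
  (3,10) → (φ(3),φ(10)) = (3,7) ∈ E(G2) ✓
  (4,7) → (φ(4),φ(7)) = (5,10) ∈ E(G2) ✓
  (4,10) → (φ(4),φ(10)) = (3,5) ∈ E(G2) ✓
  (5,6) → (φ(5),φ(6)) = (6,9) ∈ E(G2) ✓
  (5,7) → (φ(5),φ(7)) = (9,10) ∈ E(G2) ✓
  (5,8) → (φ(5),φ(8)) = (2,9) ∈ E(G2) ✓
  (6,10) → (φ(6),φ(10)) = (3,6) ∈ E(G2) ✓
  (7,10) → (φ(7),φ(10)) = (3,10) ∈ E(G2) ✓
All 23 edges of G1 map to edges of G2, and |E(G1)| = |E(G2)| = 23, so φ is a bijection on edges as well as vertices. Hence G1 ≅ G2.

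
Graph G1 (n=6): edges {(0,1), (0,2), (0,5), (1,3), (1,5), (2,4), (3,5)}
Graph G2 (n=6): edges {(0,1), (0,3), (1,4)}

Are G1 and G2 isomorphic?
No, not isomorphic

The graphs are NOT isomorphic.

Connected components of G1: 1 component(s) with vertex sets [[0, 1, 2, 3, 4, 5]], sizes [6].
Connected components of G2: 3 component(s) with vertex sets [[2], [5], [0, 1, 3, 4]], sizes [1, 1, 4].
The number of connected components (and the multiset of component sizes) is an isomorphism invariant — an isomorphism maps each component of G1 bijectively onto a component of G2. Since G1 has 1 component(s) and G2 has 3, they cannot be isomorphic.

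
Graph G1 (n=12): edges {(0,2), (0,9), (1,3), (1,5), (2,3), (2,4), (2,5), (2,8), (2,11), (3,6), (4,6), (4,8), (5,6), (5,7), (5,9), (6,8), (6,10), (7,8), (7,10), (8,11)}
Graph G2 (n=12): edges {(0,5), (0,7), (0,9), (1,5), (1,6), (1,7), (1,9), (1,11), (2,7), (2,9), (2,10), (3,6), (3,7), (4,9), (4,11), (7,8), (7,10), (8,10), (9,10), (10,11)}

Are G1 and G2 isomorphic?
Yes, isomorphic

The graphs are isomorphic.
One valid mapping φ: V(G1) → V(G2): 0→3, 1→5, 2→7, 3→0, 4→2, 5→1, 6→9, 7→11, 8→10, 9→6, 10→4, 11→8

Verify φ preserves adjacency — for each edge of G1, its image is an edge of G2:
  (0,2) → (φ(0),φ(2)) = (3,7) ∈ E(G2) ✓
  (0,9) → (φ(0),φ(9)) = (3,6) ∈ E(G2) ✓
  (1,3) → (φ(1),φ(3)) = (0,5) ∈ E(G2) ✓
  (1,5) → (φ(1),φ(5)) = (1,5) ∈ E(G2) ✓
  (2,3) → (φ(2),φ(3)) = (0,7) ∈ E(G2) ✓
  (2,4) → (φ(2),φ(4)) = (2,7) ∈ E(G2) ✓
  (2,5) → (φ(2),φ(5)) = (1,7) ∈ E(G2) ✓
  (2,8) → (φ(2),φ(8)) = (7,10) ∈ E(G2) ✓
  (2,11) → (φ(2),φ(11)) = (7,8) ∈ E(G2) ✓
  (3,6) → (φ(3),φ(6)) = (0,9) ∈ E(G2) ✓
  (4,6) → (φ(4),φ(6)) = (2,9) ∈ E(G2) ✓
  (4,8) → (φ(4),φ(8)) = (2,10) ∈ E(G2) ✓
  (5,6) → (φ(5),φ(6)) = (1,9) ∈ E(G2) ✓
  (5,7) → (φ(5),φ(7)) = (1,11) ∈ E(G2) ✓
  (5,9) → (φ(5),φ(9)) = (1,6) ∈ E(G2) ✓
  (6,8) → (φ(6),φ(8)) = (9,10) ∈ E(G2) ✓
  (6,10) → (φ(6),φ(10)) = (4,9) ∈ E(G2) ✓
  (7,8) → (φ(7),φ(8)) = (10,11) ∈ E(G2) ✓
  (7,10) → (φ(7),φ(10)) = (4,11) ∈ E(G2) ✓
  (8,11) → (φ(8),φ(11)) = (8,10) ∈ E(G2) ✓
All 20 edges of G1 map to edges of G2, and |E(G1)| = |E(G2)| = 20, so φ is a bijection on edges as well as vertices. Hence G1 ≅ G2.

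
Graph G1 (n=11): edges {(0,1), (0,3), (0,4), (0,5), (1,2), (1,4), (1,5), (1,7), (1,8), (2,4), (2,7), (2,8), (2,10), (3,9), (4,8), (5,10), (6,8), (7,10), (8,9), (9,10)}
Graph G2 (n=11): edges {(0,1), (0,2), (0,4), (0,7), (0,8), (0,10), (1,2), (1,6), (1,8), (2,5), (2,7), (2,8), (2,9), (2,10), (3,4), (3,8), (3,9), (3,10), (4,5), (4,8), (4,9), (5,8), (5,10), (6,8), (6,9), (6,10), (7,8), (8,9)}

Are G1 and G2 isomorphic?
No, not isomorphic

The graphs are NOT isomorphic.

Degrees in G1: deg(0)=4, deg(1)=6, deg(2)=5, deg(3)=2, deg(4)=4, deg(5)=3, deg(6)=1, deg(7)=3, deg(8)=5, deg(9)=3, deg(10)=4.
Sorted degree sequence of G1: [6, 5, 5, 4, 4, 4, 3, 3, 3, 2, 1].
Degrees in G2: deg(0)=6, deg(1)=4, deg(2)=7, deg(3)=4, deg(4)=5, deg(5)=4, deg(6)=4, deg(7)=3, deg(8)=9, deg(9)=5, deg(10)=5.
Sorted degree sequence of G2: [9, 7, 6, 5, 5, 5, 4, 4, 4, 4, 3].
The (sorted) degree sequence is an isomorphism invariant, so since G1 and G2 have different degree sequences they cannot be isomorphic.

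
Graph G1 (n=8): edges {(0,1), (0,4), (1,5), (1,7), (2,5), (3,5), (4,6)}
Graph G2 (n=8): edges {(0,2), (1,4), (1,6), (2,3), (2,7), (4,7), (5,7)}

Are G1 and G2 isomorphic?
Yes, isomorphic

The graphs are isomorphic.
One valid mapping φ: V(G1) → V(G2): 0→4, 1→7, 2→0, 3→3, 4→1, 5→2, 6→6, 7→5

Verify φ preserves adjacency — for each edge of G1, its image is an edge of G2:
  (0,1) → (φ(0),φ(1)) = (4,7) ∈ E(G2) ✓
  (0,4) → (φ(0),φ(4)) = (1,4) ∈ E(G2) ✓
  (1,5) → (φ(1),φ(5)) = (2,7) ∈ E(G2) ✓
  (1,7) → (φ(1),φ(7)) = (5,7) ∈ E(G2) ✓
  (2,5) → (φ(2),φ(5)) = (0,2) ∈ E(G2) ✓
  (3,5) → (φ(3),φ(5)) = (2,3) ∈ E(G2) ✓
  (4,6) → (φ(4),φ(6)) = (1,6) ∈ E(G2) ✓
All 7 edges of G1 map to edges of G2, and |E(G1)| = |E(G2)| = 7, so φ is a bijection on edges as well as vertices. Hence G1 ≅ G2.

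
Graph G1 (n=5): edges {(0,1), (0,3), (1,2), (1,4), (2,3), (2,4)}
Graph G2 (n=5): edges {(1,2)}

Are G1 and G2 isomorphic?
No, not isomorphic

The graphs are NOT isomorphic.

Connected components of G1: 1 component(s) with vertex sets [[0, 1, 2, 3, 4]], sizes [5].
Connected components of G2: 4 component(s) with vertex sets [[0], [3], [4], [1, 2]], sizes [1, 1, 1, 2].
The number of connected components (and the multiset of component sizes) is an isomorphism invariant — an isomorphism maps each component of G1 bijectively onto a component of G2. Since G1 has 1 component(s) and G2 has 4, they cannot be isomorphic.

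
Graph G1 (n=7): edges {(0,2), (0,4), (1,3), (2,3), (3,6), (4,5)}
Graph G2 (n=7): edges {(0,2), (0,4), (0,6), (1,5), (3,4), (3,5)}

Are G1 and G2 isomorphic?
Yes, isomorphic

The graphs are isomorphic.
One valid mapping φ: V(G1) → V(G2): 0→3, 1→2, 2→4, 3→0, 4→5, 5→1, 6→6

Verify φ preserves adjacency — for each edge of G1, its image is an edge of G2:
  (0,2) → (φ(0),φ(2)) = (3,4) ∈ E(G2) ✓
  (0,4) → (φ(0),φ(4)) = (3,5) ∈ E(G2) ✓
  (1,3) → (φ(1),φ(3)) = (0,2) ∈ E(G2) ✓
  (2,3) → (φ(2),φ(3)) = (0,4) ∈ E(G2) ✓
  (3,6) → (φ(3),φ(6)) = (0,6) ∈ E(G2) ✓
  (4,5) → (φ(4),φ(5)) = (1,5) ∈ E(G2) ✓
All 6 edges of G1 map to edges of G2, and |E(G1)| = |E(G2)| = 6, so φ is a bijection on edges as well as vertices. Hence G1 ≅ G2.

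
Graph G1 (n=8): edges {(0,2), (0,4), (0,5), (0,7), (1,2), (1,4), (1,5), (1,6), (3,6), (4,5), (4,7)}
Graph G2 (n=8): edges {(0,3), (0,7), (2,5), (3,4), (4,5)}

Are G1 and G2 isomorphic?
No, not isomorphic

The graphs are NOT isomorphic.

Counting triangles (3-cliques): G1 has 3, G2 has 0.
Triangle count is an isomorphism invariant, so differing triangle counts rule out isomorphism.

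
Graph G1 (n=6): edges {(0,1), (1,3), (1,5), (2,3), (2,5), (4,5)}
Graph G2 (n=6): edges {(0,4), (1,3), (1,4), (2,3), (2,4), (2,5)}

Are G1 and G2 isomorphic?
Yes, isomorphic

The graphs are isomorphic.
One valid mapping φ: V(G1) → V(G2): 0→5, 1→2, 2→1, 3→3, 4→0, 5→4

Verify φ preserves adjacency — for each edge of G1, its image is an edge of G2:
  (0,1) → (φ(0),φ(1)) = (2,5) ∈ E(G2) ✓
  (1,3) → (φ(1),φ(3)) = (2,3) ∈ E(G2) ✓
  (1,5) → (φ(1),φ(5)) = (2,4) ∈ E(G2) ✓
  (2,3) → (φ(2),φ(3)) = (1,3) ∈ E(G2) ✓
  (2,5) → (φ(2),φ(5)) = (1,4) ∈ E(G2) ✓
  (4,5) → (φ(4),φ(5)) = (0,4) ∈ E(G2) ✓
All 6 edges of G1 map to edges of G2, and |E(G1)| = |E(G2)| = 6, so φ is a bijection on edges as well as vertices. Hence G1 ≅ G2.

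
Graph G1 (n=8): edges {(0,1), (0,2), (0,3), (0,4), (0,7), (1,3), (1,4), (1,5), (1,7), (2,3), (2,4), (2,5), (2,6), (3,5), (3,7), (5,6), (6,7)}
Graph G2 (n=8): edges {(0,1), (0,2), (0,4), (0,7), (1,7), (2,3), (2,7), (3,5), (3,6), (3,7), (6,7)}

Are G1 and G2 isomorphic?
No, not isomorphic

The graphs are NOT isomorphic.

Degrees in G1: deg(0)=5, deg(1)=5, deg(2)=5, deg(3)=5, deg(4)=3, deg(5)=4, deg(6)=3, deg(7)=4.
Sorted degree sequence of G1: [5, 5, 5, 5, 4, 4, 3, 3].
Degrees in G2: deg(0)=4, deg(1)=2, deg(2)=3, deg(3)=4, deg(4)=1, deg(5)=1, deg(6)=2, deg(7)=5.
Sorted degree sequence of G2: [5, 4, 4, 3, 2, 2, 1, 1].
The (sorted) degree sequence is an isomorphism invariant, so since G1 and G2 have different degree sequences they cannot be isomorphic.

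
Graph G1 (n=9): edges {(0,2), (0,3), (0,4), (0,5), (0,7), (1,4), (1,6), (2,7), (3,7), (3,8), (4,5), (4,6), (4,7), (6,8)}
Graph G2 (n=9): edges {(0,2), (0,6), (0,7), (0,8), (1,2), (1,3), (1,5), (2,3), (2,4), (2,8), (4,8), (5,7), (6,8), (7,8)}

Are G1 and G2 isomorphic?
Yes, isomorphic

The graphs are isomorphic.
One valid mapping φ: V(G1) → V(G2): 0→8, 1→3, 2→6, 3→7, 4→2, 5→4, 6→1, 7→0, 8→5

Verify φ preserves adjacency — for each edge of G1, its image is an edge of G2:
  (0,2) → (φ(0),φ(2)) = (6,8) ∈ E(G2) ✓
  (0,3) → (φ(0),φ(3)) = (7,8) ∈ E(G2) ✓
  (0,4) → (φ(0),φ(4)) = (2,8) ∈ E(G2) ✓
  (0,5) → (φ(0),φ(5)) = (4,8) ∈ E(G2) ✓
  (0,7) → (φ(0),φ(7)) = (0,8) ∈ E(G2) ✓
  (1,4) → (φ(1),φ(4)) = (2,3) ∈ E(G2) ✓
  (1,6) → (φ(1),φ(6)) = (1,3) ∈ E(G2) ✓
  (2,7) → (φ(2),φ(7)) = (0,6) ∈ E(G2) ✓
  (3,7) → (φ(3),φ(7)) = (0,7) ∈ E(G2) ✓
  (3,8) → (φ(3),φ(8)) = (5,7) ∈ E(G2) ✓
  (4,5) → (φ(4),φ(5)) = (2,4) ∈ E(G2) ✓
  (4,6) → (φ(4),φ(6)) = (1,2) ∈ E(G2) ✓
  (4,7) → (φ(4),φ(7)) = (0,2) ∈ E(G2) ✓
  (6,8) → (φ(6),φ(8)) = (1,5) ∈ E(G2) ✓
All 14 edges of G1 map to edges of G2, and |E(G1)| = |E(G2)| = 14, so φ is a bijection on edges as well as vertices. Hence G1 ≅ G2.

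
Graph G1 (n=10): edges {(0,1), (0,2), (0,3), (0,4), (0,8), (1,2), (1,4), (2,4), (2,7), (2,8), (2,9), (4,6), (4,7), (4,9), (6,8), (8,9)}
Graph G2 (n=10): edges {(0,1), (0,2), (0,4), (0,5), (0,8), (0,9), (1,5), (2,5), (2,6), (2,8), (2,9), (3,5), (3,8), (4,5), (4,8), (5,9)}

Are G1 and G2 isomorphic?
Yes, isomorphic

The graphs are isomorphic.
One valid mapping φ: V(G1) → V(G2): 0→2, 1→9, 2→0, 3→6, 4→5, 5→7, 6→3, 7→1, 8→8, 9→4

Verify φ preserves adjacency — for each edge of G1, its image is an edge of G2:
  (0,1) → (φ(0),φ(1)) = (2,9) ∈ E(G2) ✓
  (0,2) → (φ(0),φ(2)) = (0,2) ∈ E(G2) ✓
  (0,3) → (φ(0),φ(3)) = (2,6) ∈ E(G2) ✓
  (0,4) → (φ(0),φ(4)) = (2,5) ∈ E(G2) ✓
  (0,8) → (φ(0),φ(8)) = (2,8) ∈ E(G2) ✓
  (1,2) → (φ(1),φ(2)) = (0,9) ∈ E(G2) ✓
  (1,4) → (φ(1),φ(4)) = (5,9) ∈ E(G2) ✓
  (2,4) → (φ(2),φ(4)) = (0,5) ∈ E(G2) ✓
  (2,7) → (φ(2),φ(7)) = (0,1) ∈ E(G2) ✓
  (2,8) → (φ(2),φ(8)) = (0,8) ∈ E(G2) ✓
  (2,9) → (φ(2),φ(9)) = (0,4) ∈ E(G2) ✓
  (4,6) → (φ(4),φ(6)) = (3,5) ∈ E(G2) ✓
  (4,7) → (φ(4),φ(7)) = (1,5) ∈ E(G2) ✓
  (4,9) → (φ(4),φ(9)) = (4,5) ∈ E(G2) ✓
  (6,8) → (φ(6),φ(8)) = (3,8) ∈ E(G2) ✓
  (8,9) → (φ(8),φ(9)) = (4,8) ∈ E(G2) ✓
All 16 edges of G1 map to edges of G2, and |E(G1)| = |E(G2)| = 16, so φ is a bijection on edges as well as vertices. Hence G1 ≅ G2.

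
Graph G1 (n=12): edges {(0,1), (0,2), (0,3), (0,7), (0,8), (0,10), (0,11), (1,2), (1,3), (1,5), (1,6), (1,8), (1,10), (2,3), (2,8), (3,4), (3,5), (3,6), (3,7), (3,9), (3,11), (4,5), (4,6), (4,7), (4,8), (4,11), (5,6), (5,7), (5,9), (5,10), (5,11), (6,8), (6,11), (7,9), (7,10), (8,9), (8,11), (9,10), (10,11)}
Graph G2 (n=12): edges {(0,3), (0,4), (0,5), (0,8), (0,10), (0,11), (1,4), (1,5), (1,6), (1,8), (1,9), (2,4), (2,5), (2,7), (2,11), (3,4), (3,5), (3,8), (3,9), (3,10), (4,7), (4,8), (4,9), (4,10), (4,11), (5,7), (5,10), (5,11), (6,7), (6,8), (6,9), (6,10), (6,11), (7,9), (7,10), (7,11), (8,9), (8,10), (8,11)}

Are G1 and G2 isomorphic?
Yes, isomorphic

The graphs are isomorphic.
One valid mapping φ: V(G1) → V(G2): 0→7, 1→11, 2→2, 3→4, 4→3, 5→8, 6→0, 7→9, 8→5, 9→1, 10→6, 11→10

Verify φ preserves adjacency — for each edge of G1, its image is an edge of G2:
  (0,1) → (φ(0),φ(1)) = (7,11) ∈ E(G2) ✓
  (0,2) → (φ(0),φ(2)) = (2,7) ∈ E(G2) ✓
  (0,3) → (φ(0),φ(3)) = (4,7) ∈ E(G2) ✓
  (0,7) → (φ(0),φ(7)) = (7,9) ∈ E(G2) ✓
  (0,8) → (φ(0),φ(8)) = (5,7) ∈ E(G2) ✓
  (0,10) → (φ(0),φ(10)) = (6,7) ∈ E(G2) ✓
  (0,11) → (φ(0),φ(11)) = (7,10) ∈ E(G2) ✓
  (1,2) → (φ(1),φ(2)) = (2,11) ∈ E(G2) ✓
  (1,3) → (φ(1),φ(3)) = (4,11) ∈ E(G2) ✓
  (1,5) → (φ(1),φ(5)) = (8,11) ∈ E(G2) ✓
  (1,6) → (φ(1),φ(6)) = (0,11) ∈ E(G2) ✓
  (1,8) → (φ(1),φ(8)) = (5,11) ∈ E(G2) ✓
  (1,10) → (φ(1),φ(10)) = (6,11) ∈ E(G2) ✓
  (2,3) → (φ(2),φ(3)) = (2,4) ∈ E(G2) ✓
  (2,8) → (φ(2),φ(8)) = (2,5) ∈ E(G2) ✓
  (3,4) → (φ(3),φ(4)) = (3,4) ∈ E(G2) ✓
  (3,5) → (φ(3),φ(5)) = (4,8) ∈ E(G2) ✓
  (3,6) → (φ(3),φ(6)) = (0,4) ∈ E(G2) ✓
  (3,7) → (φ(3),φ(7)) = (4,9) ∈ E(G2) ✓
  (3,9) → (φ(3),φ(9)) = (1,4) ∈ E(G2) ✓
  (3,11) → (φ(3),φ(11)) = (4,10) ∈ E(G2) ✓
  (4,5) → (φ(4),φ(5)) = (3,8) ∈ E(G2) ✓
  (4,6) → (φ(4),φ(6)) = (0,3) ∈ E(G2) ✓
  (4,7) → (φ(4),φ(7)) = (3,9) ∈ E(G2) ✓
  (4,8) → (φ(4),φ(8)) = (3,5) ∈ E(G2) ✓
  (4,11) → (φ(4),φ(11)) = (3,10) ∈ E(G2) ✓
  (5,6) → (φ(5),φ(6)) = (0,8) ∈ E(G2) ✓
  (5,7) → (φ(5),φ(7)) = (8,9) ∈ E(G2) ✓
  (5,9) → (φ(5),φ(9)) = (1,8) ∈ E(G2) ✓
  (5,10) → (φ(5),φ(10)) = (6,8) ∈ E(G2) ✓
  (5,11) → (φ(5),φ(11)) = (8,10) ∈ E(G2) ✓
  (6,8) → (φ(6),φ(8)) = (0,5) ∈ E(G2) ✓
  (6,11) → (φ(6),φ(11)) = (0,10) ∈ E(G2) ✓
  (7,9) → (φ(7),φ(9)) = (1,9) ∈ E(G2) ✓
  (7,10) → (φ(7),φ(10)) = (6,9) ∈ E(G2) ✓
  (8,9) → (φ(8),φ(9)) = (1,5) ∈ E(G2) ✓
  (8,11) → (φ(8),φ(11)) = (5,10) ∈ E(G2) ✓
  (9,10) → (φ(9),φ(10)) = (1,6) ∈ E(G2) ✓
  (10,11) → (φ(10),φ(11)) = (6,10) ∈ E(G2) ✓
All 39 edges of G1 map to edges of G2, and |E(G1)| = |E(G2)| = 39, so φ is a bijection on edges as well as vertices. Hence G1 ≅ G2.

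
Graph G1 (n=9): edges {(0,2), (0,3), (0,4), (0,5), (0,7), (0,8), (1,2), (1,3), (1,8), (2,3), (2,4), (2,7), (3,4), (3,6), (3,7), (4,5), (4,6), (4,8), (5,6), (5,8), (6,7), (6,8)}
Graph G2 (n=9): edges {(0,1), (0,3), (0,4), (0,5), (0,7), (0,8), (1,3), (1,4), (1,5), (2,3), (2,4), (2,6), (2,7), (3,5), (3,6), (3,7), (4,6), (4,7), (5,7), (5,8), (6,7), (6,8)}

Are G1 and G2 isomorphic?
Yes, isomorphic

The graphs are isomorphic.
One valid mapping φ: V(G1) → V(G2): 0→3, 1→8, 2→5, 3→0, 4→7, 5→2, 6→4, 7→1, 8→6

Verify φ preserves adjacency — for each edge of G1, its image is an edge of G2:
  (0,2) → (φ(0),φ(2)) = (3,5) ∈ E(G2) ✓
  (0,3) → (φ(0),φ(3)) = (0,3) ∈ E(G2) ✓
  (0,4) → (φ(0),φ(4)) = (3,7) ∈ E(G2) ✓
  (0,5) → (φ(0),φ(5)) = (2,3) ∈ E(G2) ✓
  (0,7) → (φ(0),φ(7)) = (1,3) ∈ E(G2) ✓
  (0,8) → (φ(0),φ(8)) = (3,6) ∈ E(G2) ✓
  (1,2) → (φ(1),φ(2)) = (5,8) ∈ E(G2) ✓
  (1,3) → (φ(1),φ(3)) = (0,8) ∈ E(G2) ✓
  (1,8) → (φ(1),φ(8)) = (6,8) ∈ E(G2) ✓
  (2,3) → (φ(2),φ(3)) = (0,5) ∈ E(G2) ✓
  (2,4) → (φ(2),φ(4)) = (5,7) ∈ E(G2) ✓
  (2,7) → (φ(2),φ(7)) = (1,5) ∈ E(G2) ✓
  (3,4) → (φ(3),φ(4)) = (0,7) ∈ E(G2) ✓
  (3,6) → (φ(3),φ(6)) = (0,4) ∈ E(G2) ✓
  (3,7) → (φ(3),φ(7)) = (0,1) ∈ E(G2) ✓
  (4,5) → (φ(4),φ(5)) = (2,7) ∈ E(G2) ✓
  (4,6) → (φ(4),φ(6)) = (4,7) ∈ E(G2) ✓
  (4,8) → (φ(4),φ(8)) = (6,7) ∈ E(G2) ✓
  (5,6) → (φ(5),φ(6)) = (2,4) ∈ E(G2) ✓
  (5,8) → (φ(5),φ(8)) = (2,6) ∈ E(G2) ✓
  (6,7) → (φ(6),φ(7)) = (1,4) ∈ E(G2) ✓
  (6,8) → (φ(6),φ(8)) = (4,6) ∈ E(G2) ✓
All 22 edges of G1 map to edges of G2, and |E(G1)| = |E(G2)| = 22, so φ is a bijection on edges as well as vertices. Hence G1 ≅ G2.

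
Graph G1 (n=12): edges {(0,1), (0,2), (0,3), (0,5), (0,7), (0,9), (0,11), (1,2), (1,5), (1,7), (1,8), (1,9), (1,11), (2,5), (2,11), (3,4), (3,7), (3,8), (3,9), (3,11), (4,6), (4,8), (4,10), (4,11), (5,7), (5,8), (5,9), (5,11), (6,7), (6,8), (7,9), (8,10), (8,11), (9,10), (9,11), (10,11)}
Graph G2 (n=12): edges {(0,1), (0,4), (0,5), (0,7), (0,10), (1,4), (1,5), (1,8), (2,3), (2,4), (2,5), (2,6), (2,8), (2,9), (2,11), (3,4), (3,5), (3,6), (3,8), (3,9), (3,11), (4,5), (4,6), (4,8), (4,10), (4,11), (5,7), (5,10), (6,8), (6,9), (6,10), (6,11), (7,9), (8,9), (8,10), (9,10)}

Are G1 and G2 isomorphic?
Yes, isomorphic

The graphs are isomorphic.
One valid mapping φ: V(G1) → V(G2): 0→6, 1→2, 2→11, 3→10, 4→0, 5→3, 6→7, 7→9, 8→5, 9→8, 10→1, 11→4

Verify φ preserves adjacency — for each edge of G1, its image is an edge of G2:
  (0,1) → (φ(0),φ(1)) = (2,6) ∈ E(G2) ✓
  (0,2) → (φ(0),φ(2)) = (6,11) ∈ E(G2) ✓
  (0,3) → (φ(0),φ(3)) = (6,10) ∈ E(G2) ✓
  (0,5) → (φ(0),φ(5)) = (3,6) ∈ E(G2) ✓
  (0,7) → (φ(0),φ(7)) = (6,9) ∈ E(G2) ✓
  (0,9) → (φ(0),φ(9)) = (6,8) ∈ E(G2) ✓
  (0,11) → (φ(0),φ(11)) = (4,6) ∈ E(G2) ✓
  (1,2) → (φ(1),φ(2)) = (2,11) ∈ E(G2) ✓
  (1,5) → (φ(1),φ(5)) = (2,3) ∈ E(G2) ✓
  (1,7) → (φ(1),φ(7)) = (2,9) ∈ E(G2) ✓
  (1,8) → (φ(1),φ(8)) = (2,5) ∈ E(G2) ✓
  (1,9) → (φ(1),φ(9)) = (2,8) ∈ E(G2) ✓
  (1,11) → (φ(1),φ(11)) = (2,4) ∈ E(G2) ✓
  (2,5) → (φ(2),φ(5)) = (3,11) ∈ E(G2) ✓
  (2,11) → (φ(2),φ(11)) = (4,11) ∈ E(G2) ✓
  (3,4) → (φ(3),φ(4)) = (0,10) ∈ E(G2) ✓
  (3,7) → (φ(3),φ(7)) = (9,10) ∈ E(G2) ✓
  (3,8) → (φ(3),φ(8)) = (5,10) ∈ E(G2) ✓
  (3,9) → (φ(3),φ(9)) = (8,10) ∈ E(G2) ✓
  (3,11) → (φ(3),φ(11)) = (4,10) ∈ E(G2) ✓
  (4,6) → (φ(4),φ(6)) = (0,7) ∈ E(G2) ✓
  (4,8) → (φ(4),φ(8)) = (0,5) ∈ E(G2) ✓
  (4,10) → (φ(4),φ(10)) = (0,1) ∈ E(G2) ✓
  (4,11) → (φ(4),φ(11)) = (0,4) ∈ E(G2) ✓
  (5,7) → (φ(5),φ(7)) = (3,9) ∈ E(G2) ✓
  (5,8) → (φ(5),φ(8)) = (3,5) ∈ E(G2) ✓
  (5,9) → (φ(5),φ(9)) = (3,8) ∈ E(G2) ✓
  (5,11) → (φ(5),φ(11)) = (3,4) ∈ E(G2) ✓
  (6,7) → (φ(6),φ(7)) = (7,9) ∈ E(G2) ✓
  (6,8) → (φ(6),φ(8)) = (5,7) ∈ E(G2) ✓
  (7,9) → (φ(7),φ(9)) = (8,9) ∈ E(G2) ✓
  (8,10) → (φ(8),φ(10)) = (1,5) ∈ E(G2) ✓
  (8,11) → (φ(8),φ(11)) = (4,5) ∈ E(G2) ✓
  (9,10) → (φ(9),φ(10)) = (1,8) ∈ E(G2) ✓
  (9,11) → (φ(9),φ(11)) = (4,8) ∈ E(G2) ✓
  (10,11) → (φ(10),φ(11)) = (1,4) ∈ E(G2) ✓
All 36 edges of G1 map to edges of G2, and |E(G1)| = |E(G2)| = 36, so φ is a bijection on edges as well as vertices. Hence G1 ≅ G2.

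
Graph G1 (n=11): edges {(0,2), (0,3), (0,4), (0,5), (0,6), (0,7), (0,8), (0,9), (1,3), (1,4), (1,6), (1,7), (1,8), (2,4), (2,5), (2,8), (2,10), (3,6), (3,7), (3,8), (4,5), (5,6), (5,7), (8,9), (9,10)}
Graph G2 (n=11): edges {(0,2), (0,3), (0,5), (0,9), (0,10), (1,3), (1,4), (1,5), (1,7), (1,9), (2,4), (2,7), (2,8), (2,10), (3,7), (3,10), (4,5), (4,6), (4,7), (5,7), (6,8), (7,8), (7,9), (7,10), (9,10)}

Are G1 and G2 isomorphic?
Yes, isomorphic

The graphs are isomorphic.
One valid mapping φ: V(G1) → V(G2): 0→7, 1→0, 2→4, 3→10, 4→5, 5→1, 6→3, 7→9, 8→2, 9→8, 10→6

Verify φ preserves adjacency — for each edge of G1, its image is an edge of G2:
  (0,2) → (φ(0),φ(2)) = (4,7) ∈ E(G2) ✓
  (0,3) → (φ(0),φ(3)) = (7,10) ∈ E(G2) ✓
  (0,4) → (φ(0),φ(4)) = (5,7) ∈ E(G2) ✓
  (0,5) → (φ(0),φ(5)) = (1,7) ∈ E(G2) ✓
  (0,6) → (φ(0),φ(6)) = (3,7) ∈ E(G2) ✓
  (0,7) → (φ(0),φ(7)) = (7,9) ∈ E(G2) ✓
  (0,8) → (φ(0),φ(8)) = (2,7) ∈ E(G2) ✓
  (0,9) → (φ(0),φ(9)) = (7,8) ∈ E(G2) ✓
  (1,3) → (φ(1),φ(3)) = (0,10) ∈ E(G2) ✓
  (1,4) → (φ(1),φ(4)) = (0,5) ∈ E(G2) ✓
  (1,6) → (φ(1),φ(6)) = (0,3) ∈ E(G2) ✓
  (1,7) → (φ(1),φ(7)) = (0,9) ∈ E(G2) ✓
  (1,8) → (φ(1),φ(8)) = (0,2) ∈ E(G2) ✓
  (2,4) → (φ(2),φ(4)) = (4,5) ∈ E(G2) ✓
  (2,5) → (φ(2),φ(5)) = (1,4) ∈ E(G2) ✓
  (2,8) → (φ(2),φ(8)) = (2,4) ∈ E(G2) ✓
  (2,10) → (φ(2),φ(10)) = (4,6) ∈ E(G2) ✓
  (3,6) → (φ(3),φ(6)) = (3,10) ∈ E(G2) ✓
  (3,7) → (φ(3),φ(7)) = (9,10) ∈ E(G2) ✓
  (3,8) → (φ(3),φ(8)) = (2,10) ∈ E(G2) ✓
  (4,5) → (φ(4),φ(5)) = (1,5) ∈ E(G2) ✓
  (5,6) → (φ(5),φ(6)) = (1,3) ∈ E(G2) ✓
  (5,7) → (φ(5),φ(7)) = (1,9) ∈ E(G2) ✓
  (8,9) → (φ(8),φ(9)) = (2,8) ∈ E(G2) ✓
  (9,10) → (φ(9),φ(10)) = (6,8) ∈ E(G2) ✓
All 25 edges of G1 map to edges of G2, and |E(G1)| = |E(G2)| = 25, so φ is a bijection on edges as well as vertices. Hence G1 ≅ G2.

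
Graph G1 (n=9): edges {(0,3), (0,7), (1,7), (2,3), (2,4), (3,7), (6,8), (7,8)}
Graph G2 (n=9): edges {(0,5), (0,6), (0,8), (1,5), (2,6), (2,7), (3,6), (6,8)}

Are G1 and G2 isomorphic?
Yes, isomorphic

The graphs are isomorphic.
One valid mapping φ: V(G1) → V(G2): 0→8, 1→3, 2→5, 3→0, 4→1, 5→4, 6→7, 7→6, 8→2

Verify φ preserves adjacency — for each edge of G1, its image is an edge of G2:
  (0,3) → (φ(0),φ(3)) = (0,8) ∈ E(G2) ✓
  (0,7) → (φ(0),φ(7)) = (6,8) ∈ E(G2) ✓
  (1,7) → (φ(1),φ(7)) = (3,6) ∈ E(G2) ✓
  (2,3) → (φ(2),φ(3)) = (0,5) ∈ E(G2) ✓
  (2,4) → (φ(2),φ(4)) = (1,5) ∈ E(G2) ✓
  (3,7) → (φ(3),φ(7)) = (0,6) ∈ E(G2) ✓
  (6,8) → (φ(6),φ(8)) = (2,7) ∈ E(G2) ✓
  (7,8) → (φ(7),φ(8)) = (2,6) ∈ E(G2) ✓
All 8 edges of G1 map to edges of G2, and |E(G1)| = |E(G2)| = 8, so φ is a bijection on edges as well as vertices. Hence G1 ≅ G2.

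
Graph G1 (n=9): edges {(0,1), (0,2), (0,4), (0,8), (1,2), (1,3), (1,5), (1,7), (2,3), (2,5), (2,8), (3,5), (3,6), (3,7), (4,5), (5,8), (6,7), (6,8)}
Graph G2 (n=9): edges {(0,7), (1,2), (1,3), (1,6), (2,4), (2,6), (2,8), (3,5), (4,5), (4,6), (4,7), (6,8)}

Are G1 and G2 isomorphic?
No, not isomorphic

The graphs are NOT isomorphic.

Counting triangles (3-cliques): G1 has 9, G2 has 3.
Triangle count is an isomorphism invariant, so differing triangle counts rule out isomorphism.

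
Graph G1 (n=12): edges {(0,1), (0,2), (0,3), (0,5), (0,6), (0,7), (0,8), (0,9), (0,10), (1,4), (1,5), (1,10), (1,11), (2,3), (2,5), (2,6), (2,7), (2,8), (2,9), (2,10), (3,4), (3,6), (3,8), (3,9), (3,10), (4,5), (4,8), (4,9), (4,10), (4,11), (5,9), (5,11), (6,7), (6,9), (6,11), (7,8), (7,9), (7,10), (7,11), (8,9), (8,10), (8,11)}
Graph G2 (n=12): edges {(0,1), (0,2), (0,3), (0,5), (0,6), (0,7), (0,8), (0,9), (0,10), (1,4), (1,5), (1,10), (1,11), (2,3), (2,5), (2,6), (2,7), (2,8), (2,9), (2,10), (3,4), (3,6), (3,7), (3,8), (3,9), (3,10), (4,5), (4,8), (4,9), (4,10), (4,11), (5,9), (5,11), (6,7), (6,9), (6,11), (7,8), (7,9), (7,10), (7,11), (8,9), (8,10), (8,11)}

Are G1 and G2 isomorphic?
No, not isomorphic

The graphs are NOT isomorphic.

Counting edges: G1 has 42 edge(s); G2 has 43 edge(s).
Edge count is an isomorphism invariant (a bijection on vertices induces a bijection on edges), so differing edge counts rule out isomorphism.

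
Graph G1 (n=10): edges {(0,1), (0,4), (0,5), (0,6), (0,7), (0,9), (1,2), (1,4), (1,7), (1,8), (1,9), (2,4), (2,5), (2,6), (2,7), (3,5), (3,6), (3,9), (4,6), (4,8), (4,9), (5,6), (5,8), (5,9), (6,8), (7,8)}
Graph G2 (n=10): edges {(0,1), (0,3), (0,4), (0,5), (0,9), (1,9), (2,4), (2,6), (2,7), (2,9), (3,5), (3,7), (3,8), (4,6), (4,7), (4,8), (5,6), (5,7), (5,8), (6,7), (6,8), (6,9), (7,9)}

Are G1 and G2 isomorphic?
No, not isomorphic

The graphs are NOT isomorphic.

Degrees in G1: deg(0)=6, deg(1)=6, deg(2)=5, deg(3)=3, deg(4)=6, deg(5)=6, deg(6)=6, deg(7)=4, deg(8)=5, deg(9)=5.
Sorted degree sequence of G1: [6, 6, 6, 6, 6, 5, 5, 5, 4, 3].
Degrees in G2: deg(0)=5, deg(1)=2, deg(2)=4, deg(3)=4, deg(4)=5, deg(5)=5, deg(6)=6, deg(7)=6, deg(8)=4, deg(9)=5.
Sorted degree sequence of G2: [6, 6, 5, 5, 5, 5, 4, 4, 4, 2].
The (sorted) degree sequence is an isomorphism invariant, so since G1 and G2 have different degree sequences they cannot be isomorphic.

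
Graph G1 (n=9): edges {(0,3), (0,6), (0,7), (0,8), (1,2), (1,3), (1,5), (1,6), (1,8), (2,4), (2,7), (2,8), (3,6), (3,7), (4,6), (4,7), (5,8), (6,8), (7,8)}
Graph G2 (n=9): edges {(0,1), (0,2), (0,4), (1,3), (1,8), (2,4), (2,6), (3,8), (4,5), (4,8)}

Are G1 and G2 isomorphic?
No, not isomorphic

The graphs are NOT isomorphic.

Counting triangles (3-cliques): G1 has 10, G2 has 2.
Triangle count is an isomorphism invariant, so differing triangle counts rule out isomorphism.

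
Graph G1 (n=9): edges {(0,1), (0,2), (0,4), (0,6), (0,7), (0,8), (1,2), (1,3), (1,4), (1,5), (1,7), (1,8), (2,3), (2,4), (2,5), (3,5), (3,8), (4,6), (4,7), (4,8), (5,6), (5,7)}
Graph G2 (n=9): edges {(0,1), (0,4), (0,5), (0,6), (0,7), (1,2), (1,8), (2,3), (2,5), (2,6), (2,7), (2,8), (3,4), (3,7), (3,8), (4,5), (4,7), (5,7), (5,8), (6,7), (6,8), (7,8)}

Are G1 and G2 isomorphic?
Yes, isomorphic

The graphs are isomorphic.
One valid mapping φ: V(G1) → V(G2): 0→8, 1→7, 2→5, 3→4, 4→2, 5→0, 6→1, 7→6, 8→3

Verify φ preserves adjacency — for each edge of G1, its image is an edge of G2:
  (0,1) → (φ(0),φ(1)) = (7,8) ∈ E(G2) ✓
  (0,2) → (φ(0),φ(2)) = (5,8) ∈ E(G2) ✓
  (0,4) → (φ(0),φ(4)) = (2,8) ∈ E(G2) ✓
  (0,6) → (φ(0),φ(6)) = (1,8) ∈ E(G2) ✓
  (0,7) → (φ(0),φ(7)) = (6,8) ∈ E(G2) ✓
  (0,8) → (φ(0),φ(8)) = (3,8) ∈ E(G2) ✓
  (1,2) → (φ(1),φ(2)) = (5,7) ∈ E(G2) ✓
  (1,3) → (φ(1),φ(3)) = (4,7) ∈ E(G2) ✓
  (1,4) → (φ(1),φ(4)) = (2,7) ∈ E(G2) ✓
  (1,5) → (φ(1),φ(5)) = (0,7) ∈ E(G2) ✓
  (1,7) → (φ(1),φ(7)) = (6,7) ∈ E(G2) ✓
  (1,8) → (φ(1),φ(8)) = (3,7) ∈ E(G2) ✓
  (2,3) → (φ(2),φ(3)) = (4,5) ∈ E(G2) ✓
  (2,4) → (φ(2),φ(4)) = (2,5) ∈ E(G2) ✓
  (2,5) → (φ(2),φ(5)) = (0,5) ∈ E(G2) ✓
  (3,5) → (φ(3),φ(5)) = (0,4) ∈ E(G2) ✓
  (3,8) → (φ(3),φ(8)) = (3,4) ∈ E(G2) ✓
  (4,6) → (φ(4),φ(6)) = (1,2) ∈ E(G2) ✓
  (4,7) → (φ(4),φ(7)) = (2,6) ∈ E(G2) ✓
  (4,8) → (φ(4),φ(8)) = (2,3) ∈ E(G2) ✓
  (5,6) → (φ(5),φ(6)) = (0,1) ∈ E(G2) ✓
  (5,7) → (φ(5),φ(7)) = (0,6) ∈ E(G2) ✓
All 22 edges of G1 map to edges of G2, and |E(G1)| = |E(G2)| = 22, so φ is a bijection on edges as well as vertices. Hence G1 ≅ G2.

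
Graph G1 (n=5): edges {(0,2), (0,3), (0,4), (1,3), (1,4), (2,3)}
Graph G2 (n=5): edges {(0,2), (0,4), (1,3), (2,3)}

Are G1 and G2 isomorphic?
No, not isomorphic

The graphs are NOT isomorphic.

Counting edges: G1 has 6 edge(s); G2 has 4 edge(s).
Edge count is an isomorphism invariant (a bijection on vertices induces a bijection on edges), so differing edge counts rule out isomorphism.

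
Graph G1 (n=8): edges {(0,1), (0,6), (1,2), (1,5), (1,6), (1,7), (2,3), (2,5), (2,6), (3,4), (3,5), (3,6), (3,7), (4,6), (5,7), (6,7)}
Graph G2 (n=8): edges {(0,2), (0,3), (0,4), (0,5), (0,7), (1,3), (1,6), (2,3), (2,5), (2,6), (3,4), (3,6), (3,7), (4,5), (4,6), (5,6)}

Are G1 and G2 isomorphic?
Yes, isomorphic

The graphs are isomorphic.
One valid mapping φ: V(G1) → V(G2): 0→7, 1→0, 2→4, 3→6, 4→1, 5→5, 6→3, 7→2

Verify φ preserves adjacency — for each edge of G1, its image is an edge of G2:
  (0,1) → (φ(0),φ(1)) = (0,7) ∈ E(G2) ✓
  (0,6) → (φ(0),φ(6)) = (3,7) ∈ E(G2) ✓
  (1,2) → (φ(1),φ(2)) = (0,4) ∈ E(G2) ✓
  (1,5) → (φ(1),φ(5)) = (0,5) ∈ E(G2) ✓
  (1,6) → (φ(1),φ(6)) = (0,3) ∈ E(G2) ✓
  (1,7) → (φ(1),φ(7)) = (0,2) ∈ E(G2) ✓
  (2,3) → (φ(2),φ(3)) = (4,6) ∈ E(G2) ✓
  (2,5) → (φ(2),φ(5)) = (4,5) ∈ E(G2) ✓
  (2,6) → (φ(2),φ(6)) = (3,4) ∈ E(G2) ✓
  (3,4) → (φ(3),φ(4)) = (1,6) ∈ E(G2) ✓
  (3,5) → (φ(3),φ(5)) = (5,6) ∈ E(G2) ✓
  (3,6) → (φ(3),φ(6)) = (3,6) ∈ E(G2) ✓
  (3,7) → (φ(3),φ(7)) = (2,6) ∈ E(G2) ✓
  (4,6) → (φ(4),φ(6)) = (1,3) ∈ E(G2) ✓
  (5,7) → (φ(5),φ(7)) = (2,5) ∈ E(G2) ✓
  (6,7) → (φ(6),φ(7)) = (2,3) ∈ E(G2) ✓
All 16 edges of G1 map to edges of G2, and |E(G1)| = |E(G2)| = 16, so φ is a bijection on edges as well as vertices. Hence G1 ≅ G2.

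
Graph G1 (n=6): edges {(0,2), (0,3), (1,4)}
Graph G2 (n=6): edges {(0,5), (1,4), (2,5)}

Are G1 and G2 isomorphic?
Yes, isomorphic

The graphs are isomorphic.
One valid mapping φ: V(G1) → V(G2): 0→5, 1→4, 2→0, 3→2, 4→1, 5→3

Verify φ preserves adjacency — for each edge of G1, its image is an edge of G2:
  (0,2) → (φ(0),φ(2)) = (0,5) ∈ E(G2) ✓
  (0,3) → (φ(0),φ(3)) = (2,5) ∈ E(G2) ✓
  (1,4) → (φ(1),φ(4)) = (1,4) ∈ E(G2) ✓
All 3 edges of G1 map to edges of G2, and |E(G1)| = |E(G2)| = 3, so φ is a bijection on edges as well as vertices. Hence G1 ≅ G2.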